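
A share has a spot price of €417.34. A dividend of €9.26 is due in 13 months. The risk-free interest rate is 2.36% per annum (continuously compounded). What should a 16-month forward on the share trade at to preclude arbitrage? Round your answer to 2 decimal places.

PV(dividends) I = 9.26·e^(−0.0236·13/12)
I = 9.0263
F = (S − I)·e^(rT) = (417.34 − 9.0263) · e^(0.0236·16/12)
= 408.3137 · e^0.031467 = 408.3137 × 1.031967 = €421.37

€421.37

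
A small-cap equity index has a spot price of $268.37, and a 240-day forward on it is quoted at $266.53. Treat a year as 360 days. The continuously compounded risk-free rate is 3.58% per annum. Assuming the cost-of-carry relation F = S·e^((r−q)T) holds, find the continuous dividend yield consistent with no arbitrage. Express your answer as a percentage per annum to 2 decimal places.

From F = S·e^((r−q)T): (r − q) = ln(F/S)/T
ln(266.53/268.37) = ln(0.993144) = -0.006880
(r − q) = -0.006880 / (240/360) = -0.010320
q = r − ln(F/S)/T = 0.0358 + 0.010320 = 0.046120
q = 4.61%

4.61%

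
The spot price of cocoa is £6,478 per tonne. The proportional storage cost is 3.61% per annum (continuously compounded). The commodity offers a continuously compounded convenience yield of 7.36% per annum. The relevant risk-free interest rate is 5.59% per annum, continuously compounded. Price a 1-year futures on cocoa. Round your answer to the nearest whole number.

Net carry = r + u − y = 0.0559 + 0.0361 − 0.0736 = 0.0184
F = S·e^((r+u−y)T) = 6478 · e^(0.0184 × 1) = 6478 · e^0.018400
= 6478 × 1.018570 = £6,598 per tonne

£6,598 per tonne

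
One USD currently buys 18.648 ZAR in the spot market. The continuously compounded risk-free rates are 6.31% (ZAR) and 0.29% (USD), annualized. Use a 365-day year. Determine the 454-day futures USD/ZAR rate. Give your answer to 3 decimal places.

F = S·e^((r_ZAR − r_USD)T) = 18.648 · e^((0.0631 − 0.0029) × 454/365)
= 18.648 · e^0.074879 = 18.648 × 1.077754
F = 20.098 ZAR per USD

20.098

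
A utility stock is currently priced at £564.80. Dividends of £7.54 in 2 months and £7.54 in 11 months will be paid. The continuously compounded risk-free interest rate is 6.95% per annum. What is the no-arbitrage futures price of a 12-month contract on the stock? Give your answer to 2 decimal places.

PV(dividends) I = 7.54·e^(−0.0695·2/12) + 7.54·e^(−0.0695·11/12)
I = 7.4532 + 7.0746 = 14.5278
F = (S − I)·e^(rT) = (564.80 − 14.5278) · e^(0.0695·12/12)
= 550.2722 · e^0.069500 = 550.2722 × 1.071972 = £589.88

£589.88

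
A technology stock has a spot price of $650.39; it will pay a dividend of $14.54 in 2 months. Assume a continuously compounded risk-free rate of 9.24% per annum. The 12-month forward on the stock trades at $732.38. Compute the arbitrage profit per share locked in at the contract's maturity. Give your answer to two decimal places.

$34.73 per share

PV(dividends) I = 14.54·e^(−0.0924·2/12) = 14.3178
Fair forward F* = (S − I)·e^(rT) = (650.39 − 14.3178)·e^0.092400 = 636.0722 × 1.096803 = 697.6459
Market $732.38 > fair 697.6459: forward overpriced → cash-and-carry (borrow at r, buy the stock and collect the dividends, short the forward).
Profit at T = |F_mkt − F*| = |732.38 − 697.6459| = $34.73 per share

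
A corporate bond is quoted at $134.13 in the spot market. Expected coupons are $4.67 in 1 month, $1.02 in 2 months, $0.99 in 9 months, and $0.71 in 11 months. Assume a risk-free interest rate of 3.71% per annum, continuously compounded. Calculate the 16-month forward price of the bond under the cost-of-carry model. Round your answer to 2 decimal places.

$133.24

PV(coupons) I = 4.67·e^(−0.0371·1/12) + 1.02·e^(−0.0371·2/12) + 0.99·e^(−0.0371·9/12) + 0.71·e^(−0.0371·11/12)
I = 4.6556 + 1.0137 + 0.9628 + 0.6863 = 7.3184
F = (S − I)·e^(rT) = (134.13 − 7.3184) · e^(0.0371·16/12)
= 126.8116 · e^0.049467 = 126.8116 × 1.050711 = $133.24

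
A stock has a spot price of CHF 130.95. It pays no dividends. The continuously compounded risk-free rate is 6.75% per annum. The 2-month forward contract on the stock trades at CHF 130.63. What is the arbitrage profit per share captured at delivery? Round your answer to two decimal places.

Fair forward: F* = S·e^(carry·T), with carry = r = 0.0675
F* = 130.95 · e^(0.0675 × 2/12) = 130.95 · e^0.011250 = 130.95 × 1.011314 = CHF 132.4316
Market CHF 130.63 < fair CHF 132.4316: forward underpriced → reverse cash-and-carry (short spot, go long the forward).
At maturity, profit = |F_mkt − F*| = |130.63 − 132.4316| = CHF 1.80 per share

CHF 1.80 per share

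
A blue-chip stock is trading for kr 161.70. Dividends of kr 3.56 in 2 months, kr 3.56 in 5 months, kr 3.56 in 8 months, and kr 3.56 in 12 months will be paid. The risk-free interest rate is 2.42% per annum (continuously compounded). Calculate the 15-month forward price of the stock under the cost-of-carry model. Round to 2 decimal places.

kr 152.19

PV(dividends) I = 3.56·e^(−0.0242·2/12) + 3.56·e^(−0.0242·5/12) + 3.56·e^(−0.0242·8/12) + 3.56·e^(−0.0242·12/12)
I = 3.5457 + 3.5243 + 3.5030 + 3.4749 = 14.0479
F = (S − I)·e^(rT) = (161.70 − 14.0479) · e^(0.0242·15/12)
= 147.6521 · e^0.030250 = 147.6521 × 1.030712 = kr 152.19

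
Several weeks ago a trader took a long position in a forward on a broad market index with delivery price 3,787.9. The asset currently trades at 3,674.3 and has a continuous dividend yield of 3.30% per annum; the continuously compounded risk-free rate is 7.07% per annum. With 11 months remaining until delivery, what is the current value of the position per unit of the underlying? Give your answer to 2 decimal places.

Current fair forward for the remaining 11 months: F = S·e^((r − q)·T), (r − q) = 0.0707 − 0.0330 = 0.0377
F = 3674.3 · e^(0.0377 × 11/12) = 3674.3 × 1.03516241 = 3803.4972
Value of long forward = (F − K)·e^(−rT) = (3803.4972 − 3787.9) · e^(−0.0707·11/12)
= 15.5972 × 0.93724709 = 14.62

14.62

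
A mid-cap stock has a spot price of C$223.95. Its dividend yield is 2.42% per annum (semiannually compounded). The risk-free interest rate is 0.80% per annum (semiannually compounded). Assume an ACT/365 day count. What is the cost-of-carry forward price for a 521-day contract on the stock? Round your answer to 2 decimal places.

F = S · (1+r/2)^(2T) / (1+q/2)^(2T)
= 223.95 × 1.011462 / 1.034932 = 223.95 × 0.977322
F = C$218.87

C$218.87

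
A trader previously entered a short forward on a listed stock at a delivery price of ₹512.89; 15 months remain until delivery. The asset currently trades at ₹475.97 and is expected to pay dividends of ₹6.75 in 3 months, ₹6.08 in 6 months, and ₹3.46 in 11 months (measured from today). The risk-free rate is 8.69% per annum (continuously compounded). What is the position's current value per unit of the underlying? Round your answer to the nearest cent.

PV(remaining dividends) I = 6.75·e^(−0.0869·3/12) + 6.08·e^(−0.0869·6/12) + 3.46·e^(−0.0869·11/12) = 15.6215
Current forward F = (S − I)·e^(rT) = (475.97 − 15.6215)·e^(0.0869·15/12) = 460.3485 × 1.114744 = 513.1707
Value (long) = (F − K)·e^(−rT) = (513.1707 − 512.89) × 0.897067 = 0.2518
Short position value = −(long value) = -₹0.25

-₹0.25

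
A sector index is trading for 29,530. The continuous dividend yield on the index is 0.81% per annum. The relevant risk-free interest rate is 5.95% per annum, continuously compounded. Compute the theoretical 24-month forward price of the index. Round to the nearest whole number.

F = S·e^((r − q)T) = 29530 · e^((0.0595 − 0.0081) × 24/12)
= 29530 · e^0.102800 = 29530 × 1.108270
F = 32,727

32,727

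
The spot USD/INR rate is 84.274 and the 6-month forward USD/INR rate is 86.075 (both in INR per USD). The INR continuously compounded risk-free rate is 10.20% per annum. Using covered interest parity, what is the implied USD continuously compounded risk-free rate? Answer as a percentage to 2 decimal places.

F = S·e^((r_INR − r_USD)T) ⇒ r_USD = r_INR − ln(F/S)/T
ln(86.075/84.274) = 0.021146; /(6/12) = 0.042292
r_USD = 0.1020 − 0.042292 = 0.059708
r_USD = 5.97%

5.97%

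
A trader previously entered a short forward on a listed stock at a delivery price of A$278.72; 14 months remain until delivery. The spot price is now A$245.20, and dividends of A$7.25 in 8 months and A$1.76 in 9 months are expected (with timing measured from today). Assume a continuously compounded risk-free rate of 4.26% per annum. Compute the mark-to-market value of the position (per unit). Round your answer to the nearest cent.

PV(remaining dividends) I = 7.25·e^(−0.0426·8/12) + 1.76·e^(−0.0426·9/12) = 8.7517
Current forward F = (S − I)·e^(rT) = (245.20 − 8.7517)·e^(0.0426·14/12) = 236.4483 × 1.050956 = 248.4968
Value (long) = (F − K)·e^(−rT) = (248.4968 − 278.72) × 0.951515 = -28.7578
Short position value = −(long value) = A$28.76

A$28.76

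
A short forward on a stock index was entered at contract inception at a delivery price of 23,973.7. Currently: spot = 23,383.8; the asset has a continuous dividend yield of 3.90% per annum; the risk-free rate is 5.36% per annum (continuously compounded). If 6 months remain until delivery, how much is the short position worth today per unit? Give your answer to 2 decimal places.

Current fair forward for the remaining 6 months: F = S·e^((r − q)·T), (r − q) = 0.0536 − 0.0390 = 0.0146
F = 23383.8 · e^(0.0146 × 6/12) = 23383.8 × 1.00732671 = 23555.1263
Value of long forward = (F − K)·e^(−rT) = (23555.1263 − 23973.7) · e^(−0.0536·6/12)
= -418.5737 × 0.97355593 = -407.50
Short position value = −(long value) = 407.50

407.50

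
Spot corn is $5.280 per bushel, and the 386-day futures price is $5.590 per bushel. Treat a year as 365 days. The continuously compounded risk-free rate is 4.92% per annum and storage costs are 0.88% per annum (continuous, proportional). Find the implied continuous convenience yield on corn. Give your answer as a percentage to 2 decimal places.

F = S·e^((r+u−y)T) ⇒ (r+u−y) = ln(F/S)/T
ln(5.590/5.280) = 0.057053; /T ⇒ 0.053949
y = r + u − ln(F/S)/T = 0.0492 + 0.0088 − 0.053949 = 0.004051
y = 0.41%

0.41%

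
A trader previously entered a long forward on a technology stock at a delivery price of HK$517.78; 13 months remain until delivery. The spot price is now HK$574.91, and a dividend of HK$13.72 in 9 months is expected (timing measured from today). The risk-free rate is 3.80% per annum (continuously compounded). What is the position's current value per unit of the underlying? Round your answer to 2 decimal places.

HK$64.68

PV(remaining dividends) I = 13.72·e^(−0.0380·9/12) = 13.3345
Current forward F = (S − I)·e^(rT) = (574.91 − 13.3345)·e^(0.0380·13/12) = 561.5755 × 1.042026 = 585.1763
Value (long) = (F − K)·e^(−rT) = (585.1763 − 517.78) × 0.959669 = 64.6781
Value = HK$64.68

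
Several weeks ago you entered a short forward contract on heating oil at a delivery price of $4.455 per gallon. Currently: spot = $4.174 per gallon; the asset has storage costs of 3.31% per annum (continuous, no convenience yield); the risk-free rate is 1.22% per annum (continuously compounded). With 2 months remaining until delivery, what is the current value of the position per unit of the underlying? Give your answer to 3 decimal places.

$0.249 per gallon

Current fair forward for the remaining 2 months: F = S·e^((r + u)·T), (r + u) = 0.0122 + 0.0331 = 0.0453
F = 4.174 · e^(0.0453 × 2/12) = 4.174 × 1.007579 = 4.2056
Value of long forward = (F − K)·e^(−rT) = (4.2056 − 4.455) · e^(−0.0122·2/12)
= -0.2494 × 0.997969 = -0.249
Short position value = −(long value) = $0.249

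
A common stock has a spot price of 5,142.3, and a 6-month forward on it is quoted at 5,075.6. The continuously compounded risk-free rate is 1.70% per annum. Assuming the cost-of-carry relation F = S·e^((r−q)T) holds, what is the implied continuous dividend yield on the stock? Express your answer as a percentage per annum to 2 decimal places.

From F = S·e^((r−q)T): (r − q) = ln(F/S)/T
ln(5075.6/5142.3) = ln(0.987029) = -0.013056
(r − q) = -0.013056 / (6/12) = -0.026112
q = r − ln(F/S)/T = 0.0170 + 0.026112 = 0.043112
q = 4.31%

4.31%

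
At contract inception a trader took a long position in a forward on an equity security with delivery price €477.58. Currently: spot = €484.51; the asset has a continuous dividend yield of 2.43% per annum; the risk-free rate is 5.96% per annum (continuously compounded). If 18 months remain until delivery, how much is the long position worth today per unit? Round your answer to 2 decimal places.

€30.43

Current fair forward for the remaining 18 months: F = S·e^((r − q)·T), (r − q) = 0.0596 − 0.0243 = 0.0353
F = 484.51 · e^(0.0353 × 18/12) = 484.51 × 1.054377 = 510.8562
Value of long forward = (F − K)·e^(−rT) = (510.8562 − 477.58) · e^(−0.0596·18/12)
= 33.2762 × 0.914480 = 30.43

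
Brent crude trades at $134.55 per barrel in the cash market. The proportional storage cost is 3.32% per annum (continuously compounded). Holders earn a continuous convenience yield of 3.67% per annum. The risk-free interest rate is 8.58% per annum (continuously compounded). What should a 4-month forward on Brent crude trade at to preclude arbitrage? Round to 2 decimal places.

$138.29 per barrel

Net carry = r + u − y = 0.0858 + 0.0332 − 0.0367 = 0.0823
F = S·e^((r+u−y)T) = 134.55 · e^(0.0823 × 4/12) = 134.55 · e^0.027433
= 134.55 × 1.027813 = $138.29 per barrel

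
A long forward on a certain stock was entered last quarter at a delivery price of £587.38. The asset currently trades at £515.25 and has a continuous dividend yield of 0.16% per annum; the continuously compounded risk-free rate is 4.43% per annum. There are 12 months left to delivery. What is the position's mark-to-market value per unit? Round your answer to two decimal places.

Current fair forward for the remaining 12 months: F = S·e^((r − q)·T), (r − q) = 0.0443 − 0.0016 = 0.0427
F = 515.25 · e^(0.0427 × 12/12) = 515.25 × 1.043625 = 537.7278
Value of long forward = (F − K)·e^(−rT) = (537.7278 − 587.38) · e^(−0.0443·12/12)
= -49.6522 × 0.956667 = -47.50

-£47.50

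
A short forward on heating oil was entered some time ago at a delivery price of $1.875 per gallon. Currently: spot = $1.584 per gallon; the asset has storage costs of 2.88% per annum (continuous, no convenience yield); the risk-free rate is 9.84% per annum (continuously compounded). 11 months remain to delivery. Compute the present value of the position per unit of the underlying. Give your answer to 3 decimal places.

Current fair forward for the remaining 11 months: F = S·e^((r + u)·T), (r + u) = 0.0984 + 0.0288 = 0.1272
F = 1.584 · e^(0.1272 × 11/12) = 1.584 × 1.123670 = 1.7799
Value of long forward = (F − K)·e^(−rT) = (1.7799 − 1.875) · e^(−0.0984·11/12)
= -0.0951 × 0.913748 = -0.087
Short position value = −(long value) = $0.087

$0.087 per gallon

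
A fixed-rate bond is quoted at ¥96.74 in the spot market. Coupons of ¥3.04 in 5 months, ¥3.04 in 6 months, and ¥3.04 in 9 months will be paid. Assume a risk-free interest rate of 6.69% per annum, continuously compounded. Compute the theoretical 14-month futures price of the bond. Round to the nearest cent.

PV(coupons) I = 3.04·e^(−0.0669·5/12) + 3.04·e^(−0.0669·6/12) + 3.04·e^(−0.0669·9/12)
I = 2.9564 + 2.9400 + 2.8912 = 8.7876
F = (S − I)·e^(rT) = (96.74 − 8.7876) · e^(0.0669·14/12)
= 87.9524 · e^0.078050 = 87.9524 × 1.081177 = ¥95.09

¥95.09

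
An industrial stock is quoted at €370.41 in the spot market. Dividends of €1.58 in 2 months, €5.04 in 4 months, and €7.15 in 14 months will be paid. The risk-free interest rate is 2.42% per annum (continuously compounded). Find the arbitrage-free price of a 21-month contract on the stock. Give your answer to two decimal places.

€372.32

PV(dividends) I = 1.58·e^(−0.0242·2/12) + 5.04·e^(−0.0242·4/12) + 7.15·e^(−0.0242·14/12)
I = 1.5736 + 4.9995 + 6.9510 = 13.5241
F = (S − I)·e^(rT) = (370.41 − 13.5241) · e^(0.0242·21/12)
= 356.8859 · e^0.042350 = 356.8859 × 1.043260 = €372.32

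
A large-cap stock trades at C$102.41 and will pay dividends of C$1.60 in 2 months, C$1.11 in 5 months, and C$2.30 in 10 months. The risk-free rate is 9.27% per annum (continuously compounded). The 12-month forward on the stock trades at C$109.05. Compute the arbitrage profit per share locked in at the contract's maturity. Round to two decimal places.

C$1.93 per share

PV(dividends) I = 1.60·e^(−0.0927·2/12) + 1.11·e^(−0.0927·5/12) + 2.30·e^(−0.0927·10/12) = 4.7724
Fair forward F* = (S − I)·e^(rT) = (102.41 − 4.7724)·e^0.092700 = 97.6376 × 1.097133 = 107.1214
Market C$109.05 > fair 107.1214: forward overpriced → cash-and-carry (borrow at r, buy the stock and collect the dividends, short the forward).
Profit at T = |F_mkt − F*| = |109.05 − 107.1214| = C$1.93 per share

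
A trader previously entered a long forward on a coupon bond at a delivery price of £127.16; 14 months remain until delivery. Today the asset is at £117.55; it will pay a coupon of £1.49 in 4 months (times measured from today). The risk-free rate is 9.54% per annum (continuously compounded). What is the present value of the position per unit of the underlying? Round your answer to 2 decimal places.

£2.34

PV(remaining coupons) I = 1.49·e^(−0.0954·4/12) = 1.4434
Current forward F = (S − I)·e^(rT) = (117.55 − 1.4434)·e^(0.0954·14/12) = 116.1066 × 1.117730 = 129.7758
Value (long) = (F − K)·e^(−rT) = (129.7758 − 127.16) × 0.894670 = 2.3403
Value = £2.34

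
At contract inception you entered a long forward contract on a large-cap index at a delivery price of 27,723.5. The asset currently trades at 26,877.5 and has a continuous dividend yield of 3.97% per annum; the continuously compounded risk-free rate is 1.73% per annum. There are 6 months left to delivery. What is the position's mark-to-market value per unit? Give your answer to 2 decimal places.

-1135.48

Current fair forward for the remaining 6 months: F = S·e^((r − q)·T), (r − q) = 0.0173 − 0.0397 = -0.0224
F = 26877.5 · e^(-0.0224 × 6/12) = 26877.5 × 0.98886249 = 26578.1516
Value of long forward = (F − K)·e^(−rT) = (26578.1516 − 27723.5) · e^(−0.0173·6/12)
= -1145.3484 × 0.99138730 = -1135.48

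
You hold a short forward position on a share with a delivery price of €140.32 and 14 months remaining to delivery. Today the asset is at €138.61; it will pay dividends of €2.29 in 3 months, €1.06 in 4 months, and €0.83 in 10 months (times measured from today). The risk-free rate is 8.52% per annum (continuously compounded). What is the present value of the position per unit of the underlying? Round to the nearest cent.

PV(remaining dividends) I = 2.29·e^(−0.0852·3/12) + 1.06·e^(−0.0852·4/12) + 0.83·e^(−0.0852·10/12) = 4.0452
Current forward F = (S − I)·e^(rT) = (138.61 − 4.0452)·e^(0.0852·14/12) = 134.5648 × 1.104508 = 148.6279
Value (long) = (F − K)·e^(−rT) = (148.6279 − 140.32) × 0.905380 = 7.5218
Short position value = −(long value) = -€7.52

-€7.52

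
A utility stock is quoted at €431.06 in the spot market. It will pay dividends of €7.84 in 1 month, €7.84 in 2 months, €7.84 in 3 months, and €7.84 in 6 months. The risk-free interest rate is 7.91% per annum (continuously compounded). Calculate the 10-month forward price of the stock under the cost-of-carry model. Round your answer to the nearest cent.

PV(dividends) I = 7.84·e^(−0.0791·1/12) + 7.84·e^(−0.0791·2/12) + 7.84·e^(−0.0791·3/12) + 7.84·e^(−0.0791·6/12)
I = 7.7885 + 7.7373 + 7.6865 + 7.5360 = 30.7483
F = (S − I)·e^(rT) = (431.06 − 30.7483) · e^(0.0791·10/12)
= 400.3117 · e^0.065917 = 400.3117 × 1.068138 = €427.59

€427.59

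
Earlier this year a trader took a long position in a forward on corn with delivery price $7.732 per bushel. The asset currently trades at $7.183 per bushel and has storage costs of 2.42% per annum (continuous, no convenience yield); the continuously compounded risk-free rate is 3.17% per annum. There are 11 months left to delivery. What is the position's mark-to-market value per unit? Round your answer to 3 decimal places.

Current fair forward for the remaining 11 months: F = S·e^((r + u)·T), (r + u) = 0.0317 + 0.0242 = 0.0559
F = 7.183 · e^(0.0559 × 11/12) = 7.183 × 1.052577 = 7.5607
Value of long forward = (F − K)·e^(−rT) = (7.5607 − 7.732) · e^(−0.0317·11/12)
= -0.1713 × 0.971360 = -0.166

-$0.166 per bushel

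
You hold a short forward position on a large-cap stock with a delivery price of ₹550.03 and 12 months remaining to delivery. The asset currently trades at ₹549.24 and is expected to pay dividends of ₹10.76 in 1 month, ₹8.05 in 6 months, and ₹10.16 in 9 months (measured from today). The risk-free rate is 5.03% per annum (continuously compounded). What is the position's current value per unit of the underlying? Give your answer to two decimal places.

PV(remaining dividends) I = 10.76·e^(−0.0503·1/12) + 8.05·e^(−0.0503·6/12) + 10.16·e^(−0.0503·9/12) = 28.3489
Current forward F = (S − I)·e^(rT) = (549.24 − 28.3489)·e^(0.0503·12/12) = 520.8911 × 1.051587 = 547.7623
Value (long) = (F − K)·e^(−rT) = (547.7623 − 550.03) × 0.950944 = -2.1565
Short position value = −(long value) = ₹2.16

₹2.16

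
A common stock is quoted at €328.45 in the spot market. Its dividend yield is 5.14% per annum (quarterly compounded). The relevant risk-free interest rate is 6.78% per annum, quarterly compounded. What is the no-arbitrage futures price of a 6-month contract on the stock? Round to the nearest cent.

€331.11

F = S · (1+r/4)^(4T) / (1+q/4)^(4T)
= 328.45 × 1.034187 / 1.025865 = 328.45 × 1.008112
F = €331.11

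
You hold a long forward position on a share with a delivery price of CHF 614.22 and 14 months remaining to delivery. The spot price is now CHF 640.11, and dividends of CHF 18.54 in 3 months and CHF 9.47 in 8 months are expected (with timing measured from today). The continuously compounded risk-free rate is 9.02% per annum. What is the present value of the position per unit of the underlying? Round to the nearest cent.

CHF 60.20

PV(remaining dividends) I = 18.54·e^(−0.0902·3/12) + 9.47·e^(−0.0902·8/12) = 27.0439
Current forward F = (S − I)·e^(rT) = (640.11 − 27.0439)·e^(0.0902·14/12) = 613.0661 × 1.110970 = 681.0980
Value (long) = (F − K)·e^(−rT) = (681.0980 − 614.22) × 0.900114 = 60.1978
Value = CHF 60.20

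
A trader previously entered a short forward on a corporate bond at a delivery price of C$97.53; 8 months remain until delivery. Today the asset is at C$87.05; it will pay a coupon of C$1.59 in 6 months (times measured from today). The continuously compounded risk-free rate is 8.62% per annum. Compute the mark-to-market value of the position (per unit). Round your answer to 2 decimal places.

C$6.56

PV(remaining coupons) I = 1.59·e^(−0.0862·6/12) = 1.5229
Current forward F = (S − I)·e^(rT) = (87.05 − 1.5229)·e^(0.0862·8/12) = 85.5271 × 1.059150 = 90.5860
Value (long) = (F − K)·e^(−rT) = (90.5860 − 97.53) × 0.944153 = -6.5562
Short position value = −(long value) = C$6.56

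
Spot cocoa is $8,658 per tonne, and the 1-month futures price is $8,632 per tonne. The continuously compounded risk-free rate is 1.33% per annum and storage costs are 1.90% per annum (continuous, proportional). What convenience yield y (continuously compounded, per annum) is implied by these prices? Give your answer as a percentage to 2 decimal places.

6.84%

F = S·e^((r+u−y)T) ⇒ (r+u−y) = ln(F/S)/T
ln(8632/8658) = -0.003008; /T ⇒ -0.036096
y = r + u − ln(F/S)/T = 0.0133 + 0.0190 + 0.036096 = 0.068396
y = 6.84%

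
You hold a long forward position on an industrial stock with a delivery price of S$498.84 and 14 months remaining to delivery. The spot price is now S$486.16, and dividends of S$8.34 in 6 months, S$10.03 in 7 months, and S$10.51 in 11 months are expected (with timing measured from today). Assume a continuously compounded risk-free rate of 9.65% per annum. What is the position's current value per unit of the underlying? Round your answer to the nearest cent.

PV(remaining dividends) I = 8.34·e^(−0.0965·6/12) + 10.03·e^(−0.0965·7/12) + 10.51·e^(−0.0965·11/12) = 27.0484
Current forward F = (S − I)·e^(rT) = (486.16 − 27.0484)·e^(0.0965·14/12) = 459.1116 × 1.119166 = 513.8221
Value (long) = (F − K)·e^(−rT) = (513.8221 − 498.84) × 0.893523 = 13.3869
Value = S$13.39

S$13.39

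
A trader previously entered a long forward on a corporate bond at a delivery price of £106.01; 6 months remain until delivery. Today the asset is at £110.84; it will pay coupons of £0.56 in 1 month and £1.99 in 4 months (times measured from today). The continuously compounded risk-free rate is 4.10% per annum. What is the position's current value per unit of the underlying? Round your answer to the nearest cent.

£4.46

PV(remaining coupons) I = 0.56·e^(−0.0410·1/12) + 1.99·e^(−0.0410·4/12) = 2.5211
Current forward F = (S − I)·e^(rT) = (110.84 − 2.5211)·e^(0.0410·6/12) = 108.3189 × 1.020712 = 110.5624
Value (long) = (F − K)·e^(−rT) = (110.5624 − 106.01) × 0.979709 = 4.4600
Value = £4.46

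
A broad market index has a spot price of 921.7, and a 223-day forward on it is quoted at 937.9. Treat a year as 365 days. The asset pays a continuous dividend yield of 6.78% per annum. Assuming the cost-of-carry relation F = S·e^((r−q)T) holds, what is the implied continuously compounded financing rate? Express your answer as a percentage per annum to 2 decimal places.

From F = S·e^((r−q)T): (r − q) = ln(F/S)/T
ln(937.9/921.7) = ln(1.017576) = 0.017423
(r − q) = 0.017423 / (223/365) = 0.028517
r = ln(F/S)/T + q = 0.028517 + 0.0678 = 0.096317
r = 9.63%

9.63%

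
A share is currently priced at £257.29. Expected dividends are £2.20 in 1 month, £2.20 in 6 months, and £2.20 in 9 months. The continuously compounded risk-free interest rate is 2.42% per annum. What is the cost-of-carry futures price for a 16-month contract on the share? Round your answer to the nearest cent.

PV(dividends) I = 2.20·e^(−0.0242·1/12) + 2.20·e^(−0.0242·6/12) + 2.20·e^(−0.0242·9/12)
I = 2.1956 + 2.1735 + 2.1604 = 6.5295
F = (S − I)·e^(rT) = (257.29 − 6.5295) · e^(0.0242·16/12)
= 250.7605 · e^0.032267 = 250.7605 × 1.032793 = £258.98

£258.98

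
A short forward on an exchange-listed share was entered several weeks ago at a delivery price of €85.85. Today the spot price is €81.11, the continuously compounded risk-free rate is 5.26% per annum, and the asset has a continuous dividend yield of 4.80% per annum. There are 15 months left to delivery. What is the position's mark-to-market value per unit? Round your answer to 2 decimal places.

Current fair forward for the remaining 15 months: F = S·e^((r − q)·T), (r − q) = 0.0526 − 0.0480 = 0.0046
F = 81.11 · e^(0.0046 × 15/12) = 81.11 × 1.005767 = 81.5778
Value of long forward = (F − K)·e^(−rT) = (81.5778 − 85.85) · e^(−0.0526·15/12)
= -4.2722 × 0.936365 = -4.00
Short position value = −(long value) = €4.00

€4.00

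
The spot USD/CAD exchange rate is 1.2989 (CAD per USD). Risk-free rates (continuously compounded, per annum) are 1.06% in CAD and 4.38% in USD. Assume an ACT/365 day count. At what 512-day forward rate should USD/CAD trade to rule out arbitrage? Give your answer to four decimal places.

F = S·e^((r_CAD − r_USD)T) = 1.2989 · e^((0.0106 − 0.0438) × 512/365)
= 1.2989 · e^-0.046571 = 1.2989 × 0.954497
F = 1.2398 CAD per USD

1.2398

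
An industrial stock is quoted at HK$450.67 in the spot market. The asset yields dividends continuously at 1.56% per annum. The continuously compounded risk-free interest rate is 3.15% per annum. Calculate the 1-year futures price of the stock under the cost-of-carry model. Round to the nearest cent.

HK$457.89

F = S·e^((r − q)T) = 450.67 · e^((0.0315 − 0.0156) × 1)
= 450.67 · e^0.015900 = 450.67 × 1.016027
F = HK$457.89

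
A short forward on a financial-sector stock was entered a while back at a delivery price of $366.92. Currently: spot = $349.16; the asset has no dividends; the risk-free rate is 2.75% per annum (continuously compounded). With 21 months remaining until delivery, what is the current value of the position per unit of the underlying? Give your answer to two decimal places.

$0.52

Current fair forward for the remaining 21 months: F = S·e^(r·T), r = 0.0275
F = 349.16 · e^(0.0275 × 21/12) = 349.16 × 1.049302 = 366.3743
Value of long forward = (F − K)·e^(−rT) = (366.3743 − 366.92) · e^(−0.0275·21/12)
= -0.5457 × 0.953015 = -0.52
Short position value = −(long value) = $0.52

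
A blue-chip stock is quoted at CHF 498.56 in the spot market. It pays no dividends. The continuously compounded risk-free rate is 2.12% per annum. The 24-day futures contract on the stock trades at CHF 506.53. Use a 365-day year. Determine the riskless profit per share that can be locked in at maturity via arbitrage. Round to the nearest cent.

Fair futures: F* = S·e^(carry·T), with carry = r = 0.0212
F* = 498.56 · e^(0.0212 × 24/365) = 498.56 · e^0.001394 = 498.56 × 1.001395 = CHF 499.2555
Market CHF 506.53 > fair CHF 499.2555: forward overpriced → cash-and-carry (buy spot, short the forward).
At maturity, profit = |F_mkt − F*| = |506.53 − 499.2555| = CHF 7.27 per share

CHF 7.27 per share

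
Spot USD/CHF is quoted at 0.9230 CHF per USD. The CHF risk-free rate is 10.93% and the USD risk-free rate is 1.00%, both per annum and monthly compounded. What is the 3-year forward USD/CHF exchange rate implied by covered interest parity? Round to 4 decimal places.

1.2415

By covered interest parity, F = S · (1+r_CHF/12)^(12T) / (1+r_USD/12)^(12T)
= 0.9230 × 1.385991 / 1.030442 = 0.9230 × 1.345045
F = 1.2415 CHF per USD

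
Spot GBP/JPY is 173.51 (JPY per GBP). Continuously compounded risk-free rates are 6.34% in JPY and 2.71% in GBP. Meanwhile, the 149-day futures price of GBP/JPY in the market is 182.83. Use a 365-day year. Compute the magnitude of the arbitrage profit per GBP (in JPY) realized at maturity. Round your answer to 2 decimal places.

6.73 per GBP (in JPY)

Fair futures: F* = S·e^(carry·T), with carry = (r_JPY − r_GBP) = 0.0634 − 0.0271 = 0.0363
F* = 173.51 · e^(0.0363 × 149/365) = 173.51 · e^0.014818 = 173.51 × 1.014928 = 176.1002
Market 182.83 > fair 176.1002: forward overpriced → cash-and-carry (buy spot, short the forward).
At maturity, profit = |F_mkt − F*| = |182.83 − 176.1002| = 6.73 per GBP (in JPY)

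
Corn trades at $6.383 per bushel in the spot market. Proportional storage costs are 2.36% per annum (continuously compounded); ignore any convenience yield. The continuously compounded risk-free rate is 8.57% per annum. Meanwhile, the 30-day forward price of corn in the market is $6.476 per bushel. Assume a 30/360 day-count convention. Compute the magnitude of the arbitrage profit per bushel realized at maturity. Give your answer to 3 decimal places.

Fair forward: F* = S·e^(carry·T), with carry = (r + u) = 0.0857 + 0.0236 = 0.1093
F* = 6.383 · e^(0.1093 × 30/360) = 6.383 · e^0.009108 = 6.383 × 1.009150 = $6.4414
Market $6.476 > fair $6.4414: forward overpriced → cash-and-carry (buy spot, short the forward).
At maturity, profit = |F_mkt − F*| = |6.476 − 6.4414| = $0.035 per bushel

$0.035 per bushel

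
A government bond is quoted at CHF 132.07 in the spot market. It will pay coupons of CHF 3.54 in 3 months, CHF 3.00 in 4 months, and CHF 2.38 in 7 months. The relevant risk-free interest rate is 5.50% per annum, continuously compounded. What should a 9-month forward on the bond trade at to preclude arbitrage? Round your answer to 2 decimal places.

CHF 128.52

PV(coupons) I = 3.54·e^(−0.0550·3/12) + 3.00·e^(−0.0550·4/12) + 2.38·e^(−0.0550·7/12)
I = 3.4917 + 2.9455 + 2.3049 = 8.7421
F = (S − I)·e^(rT) = (132.07 − 8.7421) · e^(0.0550·9/12)
= 123.3279 · e^0.041250 = 123.3279 × 1.042113 = CHF 128.52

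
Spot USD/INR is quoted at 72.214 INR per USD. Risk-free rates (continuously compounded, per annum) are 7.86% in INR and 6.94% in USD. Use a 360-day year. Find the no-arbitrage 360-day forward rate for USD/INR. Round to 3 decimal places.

72.881

F = S·e^((r_INR − r_USD)T) = 72.214 · e^((0.0786 − 0.0694) × 360/360)
= 72.214 · e^0.009200 = 72.214 × 1.009242
F = 72.881 INR per USD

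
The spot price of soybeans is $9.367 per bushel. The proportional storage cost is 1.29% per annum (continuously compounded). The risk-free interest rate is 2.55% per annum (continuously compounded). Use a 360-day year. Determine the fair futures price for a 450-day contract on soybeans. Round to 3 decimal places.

Net carry = r + u − y = 0.0255 + 0.0129 − 0.0000 = 0.0384
F = S·e^((r+u−y)T) = 9.367 · e^(0.0384 × 450/360) = 9.367 · e^0.048000
= 9.367 × 1.049171 = $9.828 per bushel

$9.828 per bushel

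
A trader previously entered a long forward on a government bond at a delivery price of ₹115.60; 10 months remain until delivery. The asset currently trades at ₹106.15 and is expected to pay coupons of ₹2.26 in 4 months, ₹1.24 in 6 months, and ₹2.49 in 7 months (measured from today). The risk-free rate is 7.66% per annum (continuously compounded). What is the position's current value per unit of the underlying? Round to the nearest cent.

PV(remaining coupons) I = 2.26·e^(−0.0766·4/12) + 1.24·e^(−0.0766·6/12) + 2.49·e^(−0.0766·7/12) = 5.7776
Current forward F = (S − I)·e^(rT) = (106.15 − 5.7776)·e^(0.0766·10/12) = 100.3724 × 1.065915 = 106.9884
Value (long) = (F − K)·e^(−rT) = (106.9884 − 115.60) × 0.938161 = -8.0791
Value = -₹8.08

-₹8.08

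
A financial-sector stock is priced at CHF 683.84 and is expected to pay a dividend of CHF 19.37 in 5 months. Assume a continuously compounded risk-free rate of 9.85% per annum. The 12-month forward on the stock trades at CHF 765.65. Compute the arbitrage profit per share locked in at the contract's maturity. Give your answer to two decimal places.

PV(dividends) I = 19.37·e^(−0.0985·5/12) = 18.5911
Fair forward F* = (S − I)·e^(rT) = (683.84 − 18.5911)·e^0.098500 = 665.2489 × 1.103514 = 734.1115
Market CHF 765.65 > fair 734.1115: forward overpriced → cash-and-carry (borrow at r, buy the stock and collect the dividends, short the forward).
Profit at T = |F_mkt − F*| = |765.65 − 734.1115| = CHF 31.54 per share

CHF 31.54 per share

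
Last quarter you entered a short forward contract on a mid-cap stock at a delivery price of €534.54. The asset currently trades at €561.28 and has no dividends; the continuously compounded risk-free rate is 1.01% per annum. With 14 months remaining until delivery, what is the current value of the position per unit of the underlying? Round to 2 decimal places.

-€33.00

Current fair forward for the remaining 14 months: F = S·e^(r·T), r = 0.0101
F = 561.28 · e^(0.0101 × 14/12) = 561.28 × 1.011853 = 567.9329
Value of long forward = (F − K)·e^(−rT) = (567.9329 − 534.54) · e^(−0.0101·14/12)
= 33.3929 × 0.988286 = 33.00
Short position value = −(long value) = -€33.00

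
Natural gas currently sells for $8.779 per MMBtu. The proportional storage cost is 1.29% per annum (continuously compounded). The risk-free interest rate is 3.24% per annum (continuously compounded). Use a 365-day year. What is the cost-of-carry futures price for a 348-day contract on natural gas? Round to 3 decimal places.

$9.166 per MMBtu

Net carry = r + u − y = 0.0324 + 0.0129 − 0.0000 = 0.0453
F = S·e^((r+u−y)T) = 8.779 · e^(0.0453 × 348/365) = 8.779 · e^0.043190
= 8.779 × 1.044136 = $9.166 per MMBtu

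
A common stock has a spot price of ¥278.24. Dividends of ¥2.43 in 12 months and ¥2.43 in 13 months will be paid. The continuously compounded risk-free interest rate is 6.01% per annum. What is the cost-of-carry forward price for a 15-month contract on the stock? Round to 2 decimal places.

PV(dividends) I = 2.43·e^(−0.0601·12/12) + 2.43·e^(−0.0601·13/12)
I = 2.2883 + 2.2768 = 4.5651
F = (S − I)·e^(rT) = (278.24 − 4.5651) · e^(0.0601·15/12)
= 273.6749 · e^0.075125 = 273.6749 × 1.078019 = ¥295.03

¥295.03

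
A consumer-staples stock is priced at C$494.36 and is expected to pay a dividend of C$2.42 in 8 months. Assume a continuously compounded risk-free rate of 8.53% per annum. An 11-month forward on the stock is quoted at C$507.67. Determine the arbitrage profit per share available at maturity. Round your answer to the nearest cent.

C$24.42 per share

PV(dividends) I = 2.42·e^(−0.0853·8/12) = 2.2862
Fair forward F* = (S − I)·e^(rT) = (494.36 − 2.2862)·e^0.078192 = 492.0738 × 1.081330 = 532.0942
Market C$507.67 < fair 532.0942: forward underpriced → reverse cash-and-carry (short the stock, invest proceeds at r, pay the dividends, go long the forward).
Profit at T = |F_mkt − F*| = |507.67 − 532.0942| = C$24.42 per share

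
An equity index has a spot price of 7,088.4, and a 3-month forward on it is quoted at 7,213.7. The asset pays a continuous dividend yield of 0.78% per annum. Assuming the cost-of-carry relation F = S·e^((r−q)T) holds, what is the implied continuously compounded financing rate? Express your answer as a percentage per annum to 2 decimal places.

From F = S·e^((r−q)T): (r − q) = ln(F/S)/T
ln(7213.7/7088.4) = ln(1.017677) = 0.017523
(r − q) = 0.017523 / (3/12) = 0.070092
r = ln(F/S)/T + q = 0.070092 + 0.0078 = 0.077892
r = 7.79%

7.79%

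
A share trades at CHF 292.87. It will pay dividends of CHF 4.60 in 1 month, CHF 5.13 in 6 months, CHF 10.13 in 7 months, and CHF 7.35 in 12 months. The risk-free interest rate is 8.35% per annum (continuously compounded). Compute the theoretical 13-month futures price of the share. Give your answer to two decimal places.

PV(dividends) I = 4.60·e^(−0.0835·1/12) + 5.13·e^(−0.0835·6/12) + 10.13·e^(−0.0835·7/12) + 7.35·e^(−0.0835·12/12)
I = 4.5681 + 4.9202 + 9.6484 + 6.7612 = 25.8979
F = (S − I)·e^(rT) = (292.87 − 25.8979) · e^(0.0835·13/12)
= 266.9721 · e^0.090458 = 266.9721 × 1.094676 = CHF 292.25

CHF 292.25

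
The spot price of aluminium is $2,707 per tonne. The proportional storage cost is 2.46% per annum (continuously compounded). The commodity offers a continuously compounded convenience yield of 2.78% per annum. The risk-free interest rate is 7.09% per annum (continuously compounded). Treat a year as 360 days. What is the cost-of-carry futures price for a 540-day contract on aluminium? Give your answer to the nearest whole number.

$2,996 per tonne

Net carry = r + u − y = 0.0709 + 0.0246 − 0.0278 = 0.0677
F = S·e^((r+u−y)T) = 2707 · e^(0.0677 × 540/360) = 2707 · e^0.101550
= 2707 × 1.106885 = $2,996 per tonne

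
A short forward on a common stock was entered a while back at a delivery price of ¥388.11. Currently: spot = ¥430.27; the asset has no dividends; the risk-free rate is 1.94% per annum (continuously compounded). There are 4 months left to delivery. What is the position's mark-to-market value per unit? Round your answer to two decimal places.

-¥44.66

Current fair forward for the remaining 4 months: F = S·e^(r·T), r = 0.0194
F = 430.27 · e^(0.0194 × 4/12) = 430.27 × 1.006488 = 433.0616
Value of long forward = (F − K)·e^(−rT) = (433.0616 − 388.11) · e^(−0.0194·4/12)
= 44.9516 × 0.993554 = 44.66
Short position value = −(long value) = -¥44.66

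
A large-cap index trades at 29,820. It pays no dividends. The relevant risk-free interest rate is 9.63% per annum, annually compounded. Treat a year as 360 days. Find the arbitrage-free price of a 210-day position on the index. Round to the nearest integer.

F = S · (1+r)^T
= 29820 × 1.055096
F = 31,463

31,463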